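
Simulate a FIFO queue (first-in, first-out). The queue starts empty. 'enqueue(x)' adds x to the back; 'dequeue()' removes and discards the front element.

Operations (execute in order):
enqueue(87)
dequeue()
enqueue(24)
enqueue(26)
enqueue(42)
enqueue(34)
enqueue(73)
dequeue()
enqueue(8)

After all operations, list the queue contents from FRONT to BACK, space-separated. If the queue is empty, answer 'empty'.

Answer: 26 42 34 73 8

Derivation:
enqueue(87): [87]
dequeue(): []
enqueue(24): [24]
enqueue(26): [24, 26]
enqueue(42): [24, 26, 42]
enqueue(34): [24, 26, 42, 34]
enqueue(73): [24, 26, 42, 34, 73]
dequeue(): [26, 42, 34, 73]
enqueue(8): [26, 42, 34, 73, 8]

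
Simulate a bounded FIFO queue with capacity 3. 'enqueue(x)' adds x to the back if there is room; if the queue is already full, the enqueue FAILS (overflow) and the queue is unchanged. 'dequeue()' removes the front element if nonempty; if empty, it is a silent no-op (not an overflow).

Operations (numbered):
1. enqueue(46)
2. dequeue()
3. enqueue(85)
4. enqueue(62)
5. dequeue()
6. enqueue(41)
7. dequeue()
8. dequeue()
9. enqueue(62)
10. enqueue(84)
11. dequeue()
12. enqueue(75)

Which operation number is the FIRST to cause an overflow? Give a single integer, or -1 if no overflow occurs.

1. enqueue(46): size=1
2. dequeue(): size=0
3. enqueue(85): size=1
4. enqueue(62): size=2
5. dequeue(): size=1
6. enqueue(41): size=2
7. dequeue(): size=1
8. dequeue(): size=0
9. enqueue(62): size=1
10. enqueue(84): size=2
11. dequeue(): size=1
12. enqueue(75): size=2

Answer: -1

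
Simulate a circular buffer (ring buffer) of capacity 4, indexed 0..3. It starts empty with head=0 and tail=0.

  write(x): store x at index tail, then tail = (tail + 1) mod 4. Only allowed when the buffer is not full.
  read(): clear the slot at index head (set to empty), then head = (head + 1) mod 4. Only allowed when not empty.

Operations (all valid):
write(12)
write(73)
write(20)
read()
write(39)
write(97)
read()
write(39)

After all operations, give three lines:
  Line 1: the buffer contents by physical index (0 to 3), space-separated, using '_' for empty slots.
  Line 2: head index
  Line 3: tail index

write(12): buf=[12 _ _ _], head=0, tail=1, size=1
write(73): buf=[12 73 _ _], head=0, tail=2, size=2
write(20): buf=[12 73 20 _], head=0, tail=3, size=3
read(): buf=[_ 73 20 _], head=1, tail=3, size=2
write(39): buf=[_ 73 20 39], head=1, tail=0, size=3
write(97): buf=[97 73 20 39], head=1, tail=1, size=4
read(): buf=[97 _ 20 39], head=2, tail=1, size=3
write(39): buf=[97 39 20 39], head=2, tail=2, size=4

Answer: 97 39 20 39
2
2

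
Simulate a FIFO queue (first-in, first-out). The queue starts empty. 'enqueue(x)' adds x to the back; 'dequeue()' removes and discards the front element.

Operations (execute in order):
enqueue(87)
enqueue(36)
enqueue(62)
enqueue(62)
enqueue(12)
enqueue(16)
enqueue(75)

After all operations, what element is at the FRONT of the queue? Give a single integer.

Answer: 87

Derivation:
enqueue(87): queue = [87]
enqueue(36): queue = [87, 36]
enqueue(62): queue = [87, 36, 62]
enqueue(62): queue = [87, 36, 62, 62]
enqueue(12): queue = [87, 36, 62, 62, 12]
enqueue(16): queue = [87, 36, 62, 62, 12, 16]
enqueue(75): queue = [87, 36, 62, 62, 12, 16, 75]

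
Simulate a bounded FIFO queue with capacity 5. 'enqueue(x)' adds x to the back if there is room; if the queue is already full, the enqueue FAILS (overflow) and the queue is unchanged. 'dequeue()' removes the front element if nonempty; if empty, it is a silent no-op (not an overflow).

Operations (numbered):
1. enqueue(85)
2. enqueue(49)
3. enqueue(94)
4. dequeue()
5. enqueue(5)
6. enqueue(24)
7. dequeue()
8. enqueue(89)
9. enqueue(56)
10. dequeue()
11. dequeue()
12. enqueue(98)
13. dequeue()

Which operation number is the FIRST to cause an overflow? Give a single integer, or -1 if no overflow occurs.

Answer: -1

Derivation:
1. enqueue(85): size=1
2. enqueue(49): size=2
3. enqueue(94): size=3
4. dequeue(): size=2
5. enqueue(5): size=3
6. enqueue(24): size=4
7. dequeue(): size=3
8. enqueue(89): size=4
9. enqueue(56): size=5
10. dequeue(): size=4
11. dequeue(): size=3
12. enqueue(98): size=4
13. dequeue(): size=3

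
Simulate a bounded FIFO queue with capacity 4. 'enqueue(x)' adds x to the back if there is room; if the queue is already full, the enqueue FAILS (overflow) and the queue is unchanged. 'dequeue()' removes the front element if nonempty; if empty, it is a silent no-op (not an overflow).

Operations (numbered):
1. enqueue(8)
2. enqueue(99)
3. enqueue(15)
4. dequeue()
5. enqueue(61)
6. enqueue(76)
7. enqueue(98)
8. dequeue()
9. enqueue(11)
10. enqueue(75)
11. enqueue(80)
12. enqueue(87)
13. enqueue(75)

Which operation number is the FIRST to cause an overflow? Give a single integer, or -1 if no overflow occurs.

1. enqueue(8): size=1
2. enqueue(99): size=2
3. enqueue(15): size=3
4. dequeue(): size=2
5. enqueue(61): size=3
6. enqueue(76): size=4
7. enqueue(98): size=4=cap → OVERFLOW (fail)
8. dequeue(): size=3
9. enqueue(11): size=4
10. enqueue(75): size=4=cap → OVERFLOW (fail)
11. enqueue(80): size=4=cap → OVERFLOW (fail)
12. enqueue(87): size=4=cap → OVERFLOW (fail)
13. enqueue(75): size=4=cap → OVERFLOW (fail)

Answer: 7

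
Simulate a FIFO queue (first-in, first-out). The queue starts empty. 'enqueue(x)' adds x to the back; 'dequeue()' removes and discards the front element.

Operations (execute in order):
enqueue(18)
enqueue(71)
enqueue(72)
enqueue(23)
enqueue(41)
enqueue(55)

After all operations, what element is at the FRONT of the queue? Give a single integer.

enqueue(18): queue = [18]
enqueue(71): queue = [18, 71]
enqueue(72): queue = [18, 71, 72]
enqueue(23): queue = [18, 71, 72, 23]
enqueue(41): queue = [18, 71, 72, 23, 41]
enqueue(55): queue = [18, 71, 72, 23, 41, 55]

Answer: 18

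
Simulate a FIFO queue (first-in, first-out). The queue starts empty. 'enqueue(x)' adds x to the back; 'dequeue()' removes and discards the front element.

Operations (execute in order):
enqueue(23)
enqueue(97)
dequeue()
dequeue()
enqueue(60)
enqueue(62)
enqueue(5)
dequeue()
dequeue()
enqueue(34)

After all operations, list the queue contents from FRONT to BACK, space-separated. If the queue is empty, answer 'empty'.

enqueue(23): [23]
enqueue(97): [23, 97]
dequeue(): [97]
dequeue(): []
enqueue(60): [60]
enqueue(62): [60, 62]
enqueue(5): [60, 62, 5]
dequeue(): [62, 5]
dequeue(): [5]
enqueue(34): [5, 34]

Answer: 5 34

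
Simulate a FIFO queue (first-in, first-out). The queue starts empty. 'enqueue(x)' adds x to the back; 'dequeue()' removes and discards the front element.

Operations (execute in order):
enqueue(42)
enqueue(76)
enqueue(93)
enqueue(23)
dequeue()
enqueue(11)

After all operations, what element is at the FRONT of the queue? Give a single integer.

enqueue(42): queue = [42]
enqueue(76): queue = [42, 76]
enqueue(93): queue = [42, 76, 93]
enqueue(23): queue = [42, 76, 93, 23]
dequeue(): queue = [76, 93, 23]
enqueue(11): queue = [76, 93, 23, 11]

Answer: 76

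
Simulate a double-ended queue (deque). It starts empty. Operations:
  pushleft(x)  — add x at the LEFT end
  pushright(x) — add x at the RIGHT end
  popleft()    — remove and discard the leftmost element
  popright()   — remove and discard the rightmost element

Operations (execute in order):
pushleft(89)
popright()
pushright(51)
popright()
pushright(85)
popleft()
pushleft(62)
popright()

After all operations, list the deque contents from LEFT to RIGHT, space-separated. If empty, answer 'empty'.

Answer: empty

Derivation:
pushleft(89): [89]
popright(): []
pushright(51): [51]
popright(): []
pushright(85): [85]
popleft(): []
pushleft(62): [62]
popright(): []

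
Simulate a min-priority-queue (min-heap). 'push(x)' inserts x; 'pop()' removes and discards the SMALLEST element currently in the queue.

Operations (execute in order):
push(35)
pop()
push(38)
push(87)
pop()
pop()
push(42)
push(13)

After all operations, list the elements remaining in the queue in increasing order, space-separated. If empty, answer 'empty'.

push(35): heap contents = [35]
pop() → 35: heap contents = []
push(38): heap contents = [38]
push(87): heap contents = [38, 87]
pop() → 38: heap contents = [87]
pop() → 87: heap contents = []
push(42): heap contents = [42]
push(13): heap contents = [13, 42]

Answer: 13 42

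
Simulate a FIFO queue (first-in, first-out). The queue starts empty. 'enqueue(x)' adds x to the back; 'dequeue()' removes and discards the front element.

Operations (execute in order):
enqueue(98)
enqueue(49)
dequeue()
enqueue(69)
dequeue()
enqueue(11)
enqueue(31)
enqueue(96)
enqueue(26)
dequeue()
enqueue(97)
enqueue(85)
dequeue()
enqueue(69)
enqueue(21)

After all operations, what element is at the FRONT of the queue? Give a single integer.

Answer: 31

Derivation:
enqueue(98): queue = [98]
enqueue(49): queue = [98, 49]
dequeue(): queue = [49]
enqueue(69): queue = [49, 69]
dequeue(): queue = [69]
enqueue(11): queue = [69, 11]
enqueue(31): queue = [69, 11, 31]
enqueue(96): queue = [69, 11, 31, 96]
enqueue(26): queue = [69, 11, 31, 96, 26]
dequeue(): queue = [11, 31, 96, 26]
enqueue(97): queue = [11, 31, 96, 26, 97]
enqueue(85): queue = [11, 31, 96, 26, 97, 85]
dequeue(): queue = [31, 96, 26, 97, 85]
enqueue(69): queue = [31, 96, 26, 97, 85, 69]
enqueue(21): queue = [31, 96, 26, 97, 85, 69, 21]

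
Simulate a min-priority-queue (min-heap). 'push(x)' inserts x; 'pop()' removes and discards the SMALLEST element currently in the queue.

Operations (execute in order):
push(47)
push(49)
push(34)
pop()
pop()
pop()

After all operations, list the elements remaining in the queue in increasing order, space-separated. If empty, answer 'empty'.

Answer: empty

Derivation:
push(47): heap contents = [47]
push(49): heap contents = [47, 49]
push(34): heap contents = [34, 47, 49]
pop() → 34: heap contents = [47, 49]
pop() → 47: heap contents = [49]
pop() → 49: heap contents = []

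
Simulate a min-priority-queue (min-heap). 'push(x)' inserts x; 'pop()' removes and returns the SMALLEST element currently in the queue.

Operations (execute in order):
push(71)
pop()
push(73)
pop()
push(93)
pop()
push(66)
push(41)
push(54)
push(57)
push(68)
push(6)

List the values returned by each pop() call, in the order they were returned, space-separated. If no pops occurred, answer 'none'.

push(71): heap contents = [71]
pop() → 71: heap contents = []
push(73): heap contents = [73]
pop() → 73: heap contents = []
push(93): heap contents = [93]
pop() → 93: heap contents = []
push(66): heap contents = [66]
push(41): heap contents = [41, 66]
push(54): heap contents = [41, 54, 66]
push(57): heap contents = [41, 54, 57, 66]
push(68): heap contents = [41, 54, 57, 66, 68]
push(6): heap contents = [6, 41, 54, 57, 66, 68]

Answer: 71 73 93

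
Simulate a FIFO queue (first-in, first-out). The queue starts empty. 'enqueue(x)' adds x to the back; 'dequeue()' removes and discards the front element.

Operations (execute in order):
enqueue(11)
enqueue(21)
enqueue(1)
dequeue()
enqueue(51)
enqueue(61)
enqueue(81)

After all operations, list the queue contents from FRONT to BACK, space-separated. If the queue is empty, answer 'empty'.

Answer: 21 1 51 61 81

Derivation:
enqueue(11): [11]
enqueue(21): [11, 21]
enqueue(1): [11, 21, 1]
dequeue(): [21, 1]
enqueue(51): [21, 1, 51]
enqueue(61): [21, 1, 51, 61]
enqueue(81): [21, 1, 51, 61, 81]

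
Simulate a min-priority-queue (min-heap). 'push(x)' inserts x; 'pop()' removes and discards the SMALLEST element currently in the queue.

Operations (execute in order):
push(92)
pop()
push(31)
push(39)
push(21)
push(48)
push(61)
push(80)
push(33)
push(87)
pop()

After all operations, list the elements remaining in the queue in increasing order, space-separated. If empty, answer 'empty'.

push(92): heap contents = [92]
pop() → 92: heap contents = []
push(31): heap contents = [31]
push(39): heap contents = [31, 39]
push(21): heap contents = [21, 31, 39]
push(48): heap contents = [21, 31, 39, 48]
push(61): heap contents = [21, 31, 39, 48, 61]
push(80): heap contents = [21, 31, 39, 48, 61, 80]
push(33): heap contents = [21, 31, 33, 39, 48, 61, 80]
push(87): heap contents = [21, 31, 33, 39, 48, 61, 80, 87]
pop() → 21: heap contents = [31, 33, 39, 48, 61, 80, 87]

Answer: 31 33 39 48 61 80 87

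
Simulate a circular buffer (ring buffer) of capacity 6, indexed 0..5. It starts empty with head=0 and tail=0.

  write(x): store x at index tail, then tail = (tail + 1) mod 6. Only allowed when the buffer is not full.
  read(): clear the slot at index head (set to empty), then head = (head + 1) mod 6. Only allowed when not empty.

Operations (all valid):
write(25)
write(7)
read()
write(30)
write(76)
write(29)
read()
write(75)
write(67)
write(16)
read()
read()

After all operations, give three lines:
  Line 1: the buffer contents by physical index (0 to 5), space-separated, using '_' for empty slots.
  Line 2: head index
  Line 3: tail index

write(25): buf=[25 _ _ _ _ _], head=0, tail=1, size=1
write(7): buf=[25 7 _ _ _ _], head=0, tail=2, size=2
read(): buf=[_ 7 _ _ _ _], head=1, tail=2, size=1
write(30): buf=[_ 7 30 _ _ _], head=1, tail=3, size=2
write(76): buf=[_ 7 30 76 _ _], head=1, tail=4, size=3
write(29): buf=[_ 7 30 76 29 _], head=1, tail=5, size=4
read(): buf=[_ _ 30 76 29 _], head=2, tail=5, size=3
write(75): buf=[_ _ 30 76 29 75], head=2, tail=0, size=4
write(67): buf=[67 _ 30 76 29 75], head=2, tail=1, size=5
write(16): buf=[67 16 30 76 29 75], head=2, tail=2, size=6
read(): buf=[67 16 _ 76 29 75], head=3, tail=2, size=5
read(): buf=[67 16 _ _ 29 75], head=4, tail=2, size=4

Answer: 67 16 _ _ 29 75
4
2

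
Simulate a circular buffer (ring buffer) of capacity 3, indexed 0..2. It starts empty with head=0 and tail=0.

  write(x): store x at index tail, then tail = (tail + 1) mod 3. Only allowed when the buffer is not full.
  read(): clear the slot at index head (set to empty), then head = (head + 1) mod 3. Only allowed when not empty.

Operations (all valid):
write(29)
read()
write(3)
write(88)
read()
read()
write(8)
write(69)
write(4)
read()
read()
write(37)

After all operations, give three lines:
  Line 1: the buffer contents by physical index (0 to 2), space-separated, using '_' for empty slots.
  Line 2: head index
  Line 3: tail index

Answer: 37 _ 4
2
1

Derivation:
write(29): buf=[29 _ _], head=0, tail=1, size=1
read(): buf=[_ _ _], head=1, tail=1, size=0
write(3): buf=[_ 3 _], head=1, tail=2, size=1
write(88): buf=[_ 3 88], head=1, tail=0, size=2
read(): buf=[_ _ 88], head=2, tail=0, size=1
read(): buf=[_ _ _], head=0, tail=0, size=0
write(8): buf=[8 _ _], head=0, tail=1, size=1
write(69): buf=[8 69 _], head=0, tail=2, size=2
write(4): buf=[8 69 4], head=0, tail=0, size=3
read(): buf=[_ 69 4], head=1, tail=0, size=2
read(): buf=[_ _ 4], head=2, tail=0, size=1
write(37): buf=[37 _ 4], head=2, tail=1, size=2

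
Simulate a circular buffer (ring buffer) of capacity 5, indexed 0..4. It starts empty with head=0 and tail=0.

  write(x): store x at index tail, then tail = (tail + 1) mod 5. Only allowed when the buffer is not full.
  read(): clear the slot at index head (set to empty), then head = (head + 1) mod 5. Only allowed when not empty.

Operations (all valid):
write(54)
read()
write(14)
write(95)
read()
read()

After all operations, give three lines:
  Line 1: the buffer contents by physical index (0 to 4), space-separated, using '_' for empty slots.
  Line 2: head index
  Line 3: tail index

write(54): buf=[54 _ _ _ _], head=0, tail=1, size=1
read(): buf=[_ _ _ _ _], head=1, tail=1, size=0
write(14): buf=[_ 14 _ _ _], head=1, tail=2, size=1
write(95): buf=[_ 14 95 _ _], head=1, tail=3, size=2
read(): buf=[_ _ 95 _ _], head=2, tail=3, size=1
read(): buf=[_ _ _ _ _], head=3, tail=3, size=0

Answer: _ _ _ _ _
3
3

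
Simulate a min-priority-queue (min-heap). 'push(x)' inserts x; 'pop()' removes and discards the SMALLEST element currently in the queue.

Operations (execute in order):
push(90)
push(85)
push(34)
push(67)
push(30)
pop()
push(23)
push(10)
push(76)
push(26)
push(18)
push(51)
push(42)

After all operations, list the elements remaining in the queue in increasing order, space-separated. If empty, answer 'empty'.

Answer: 10 18 23 26 34 42 51 67 76 85 90

Derivation:
push(90): heap contents = [90]
push(85): heap contents = [85, 90]
push(34): heap contents = [34, 85, 90]
push(67): heap contents = [34, 67, 85, 90]
push(30): heap contents = [30, 34, 67, 85, 90]
pop() → 30: heap contents = [34, 67, 85, 90]
push(23): heap contents = [23, 34, 67, 85, 90]
push(10): heap contents = [10, 23, 34, 67, 85, 90]
push(76): heap contents = [10, 23, 34, 67, 76, 85, 90]
push(26): heap contents = [10, 23, 26, 34, 67, 76, 85, 90]
push(18): heap contents = [10, 18, 23, 26, 34, 67, 76, 85, 90]
push(51): heap contents = [10, 18, 23, 26, 34, 51, 67, 76, 85, 90]
push(42): heap contents = [10, 18, 23, 26, 34, 42, 51, 67, 76, 85, 90]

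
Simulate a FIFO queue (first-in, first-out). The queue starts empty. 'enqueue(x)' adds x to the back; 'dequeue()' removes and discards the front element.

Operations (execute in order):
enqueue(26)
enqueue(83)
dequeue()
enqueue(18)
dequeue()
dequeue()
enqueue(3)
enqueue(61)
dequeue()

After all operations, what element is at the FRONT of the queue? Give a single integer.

enqueue(26): queue = [26]
enqueue(83): queue = [26, 83]
dequeue(): queue = [83]
enqueue(18): queue = [83, 18]
dequeue(): queue = [18]
dequeue(): queue = []
enqueue(3): queue = [3]
enqueue(61): queue = [3, 61]
dequeue(): queue = [61]

Answer: 61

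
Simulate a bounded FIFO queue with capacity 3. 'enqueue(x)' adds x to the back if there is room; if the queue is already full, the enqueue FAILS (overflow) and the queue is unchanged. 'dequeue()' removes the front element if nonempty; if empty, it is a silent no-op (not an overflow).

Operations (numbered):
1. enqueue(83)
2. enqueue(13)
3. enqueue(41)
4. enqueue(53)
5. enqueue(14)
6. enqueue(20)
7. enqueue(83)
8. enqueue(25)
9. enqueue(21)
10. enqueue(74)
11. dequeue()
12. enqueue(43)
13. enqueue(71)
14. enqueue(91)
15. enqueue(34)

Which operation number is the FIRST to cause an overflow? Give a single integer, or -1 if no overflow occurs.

Answer: 4

Derivation:
1. enqueue(83): size=1
2. enqueue(13): size=2
3. enqueue(41): size=3
4. enqueue(53): size=3=cap → OVERFLOW (fail)
5. enqueue(14): size=3=cap → OVERFLOW (fail)
6. enqueue(20): size=3=cap → OVERFLOW (fail)
7. enqueue(83): size=3=cap → OVERFLOW (fail)
8. enqueue(25): size=3=cap → OVERFLOW (fail)
9. enqueue(21): size=3=cap → OVERFLOW (fail)
10. enqueue(74): size=3=cap → OVERFLOW (fail)
11. dequeue(): size=2
12. enqueue(43): size=3
13. enqueue(71): size=3=cap → OVERFLOW (fail)
14. enqueue(91): size=3=cap → OVERFLOW (fail)
15. enqueue(34): size=3=cap → OVERFLOW (fail)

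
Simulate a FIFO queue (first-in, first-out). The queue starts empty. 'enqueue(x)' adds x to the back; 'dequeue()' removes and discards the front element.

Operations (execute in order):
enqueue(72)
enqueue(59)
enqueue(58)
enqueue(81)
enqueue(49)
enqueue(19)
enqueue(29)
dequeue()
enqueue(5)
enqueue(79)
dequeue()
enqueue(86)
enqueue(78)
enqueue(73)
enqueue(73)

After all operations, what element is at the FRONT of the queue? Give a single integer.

enqueue(72): queue = [72]
enqueue(59): queue = [72, 59]
enqueue(58): queue = [72, 59, 58]
enqueue(81): queue = [72, 59, 58, 81]
enqueue(49): queue = [72, 59, 58, 81, 49]
enqueue(19): queue = [72, 59, 58, 81, 49, 19]
enqueue(29): queue = [72, 59, 58, 81, 49, 19, 29]
dequeue(): queue = [59, 58, 81, 49, 19, 29]
enqueue(5): queue = [59, 58, 81, 49, 19, 29, 5]
enqueue(79): queue = [59, 58, 81, 49, 19, 29, 5, 79]
dequeue(): queue = [58, 81, 49, 19, 29, 5, 79]
enqueue(86): queue = [58, 81, 49, 19, 29, 5, 79, 86]
enqueue(78): queue = [58, 81, 49, 19, 29, 5, 79, 86, 78]
enqueue(73): queue = [58, 81, 49, 19, 29, 5, 79, 86, 78, 73]
enqueue(73): queue = [58, 81, 49, 19, 29, 5, 79, 86, 78, 73, 73]

Answer: 58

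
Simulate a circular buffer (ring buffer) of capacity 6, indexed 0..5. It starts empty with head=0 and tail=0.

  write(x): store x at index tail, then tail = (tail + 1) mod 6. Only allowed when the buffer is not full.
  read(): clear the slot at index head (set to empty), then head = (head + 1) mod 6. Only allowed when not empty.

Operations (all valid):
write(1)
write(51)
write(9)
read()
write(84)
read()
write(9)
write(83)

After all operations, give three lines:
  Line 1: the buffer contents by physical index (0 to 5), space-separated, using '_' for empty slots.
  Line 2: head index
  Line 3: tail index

Answer: _ _ 9 84 9 83
2
0

Derivation:
write(1): buf=[1 _ _ _ _ _], head=0, tail=1, size=1
write(51): buf=[1 51 _ _ _ _], head=0, tail=2, size=2
write(9): buf=[1 51 9 _ _ _], head=0, tail=3, size=3
read(): buf=[_ 51 9 _ _ _], head=1, tail=3, size=2
write(84): buf=[_ 51 9 84 _ _], head=1, tail=4, size=3
read(): buf=[_ _ 9 84 _ _], head=2, tail=4, size=2
write(9): buf=[_ _ 9 84 9 _], head=2, tail=5, size=3
write(83): buf=[_ _ 9 84 9 83], head=2, tail=0, size=4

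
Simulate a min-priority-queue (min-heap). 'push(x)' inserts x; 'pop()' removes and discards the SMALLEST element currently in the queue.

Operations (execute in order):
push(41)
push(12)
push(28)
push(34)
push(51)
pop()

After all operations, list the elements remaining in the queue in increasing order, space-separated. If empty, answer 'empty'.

Answer: 28 34 41 51

Derivation:
push(41): heap contents = [41]
push(12): heap contents = [12, 41]
push(28): heap contents = [12, 28, 41]
push(34): heap contents = [12, 28, 34, 41]
push(51): heap contents = [12, 28, 34, 41, 51]
pop() → 12: heap contents = [28, 34, 41, 51]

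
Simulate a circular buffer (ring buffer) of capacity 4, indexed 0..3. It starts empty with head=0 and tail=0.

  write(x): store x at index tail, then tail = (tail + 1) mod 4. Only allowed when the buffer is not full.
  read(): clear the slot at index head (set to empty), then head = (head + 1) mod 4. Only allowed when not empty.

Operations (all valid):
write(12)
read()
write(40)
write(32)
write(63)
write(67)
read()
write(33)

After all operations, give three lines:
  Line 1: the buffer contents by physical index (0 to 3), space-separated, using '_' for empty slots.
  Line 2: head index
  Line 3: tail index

Answer: 67 33 32 63
2
2

Derivation:
write(12): buf=[12 _ _ _], head=0, tail=1, size=1
read(): buf=[_ _ _ _], head=1, tail=1, size=0
write(40): buf=[_ 40 _ _], head=1, tail=2, size=1
write(32): buf=[_ 40 32 _], head=1, tail=3, size=2
write(63): buf=[_ 40 32 63], head=1, tail=0, size=3
write(67): buf=[67 40 32 63], head=1, tail=1, size=4
read(): buf=[67 _ 32 63], head=2, tail=1, size=3
write(33): buf=[67 33 32 63], head=2, tail=2, size=4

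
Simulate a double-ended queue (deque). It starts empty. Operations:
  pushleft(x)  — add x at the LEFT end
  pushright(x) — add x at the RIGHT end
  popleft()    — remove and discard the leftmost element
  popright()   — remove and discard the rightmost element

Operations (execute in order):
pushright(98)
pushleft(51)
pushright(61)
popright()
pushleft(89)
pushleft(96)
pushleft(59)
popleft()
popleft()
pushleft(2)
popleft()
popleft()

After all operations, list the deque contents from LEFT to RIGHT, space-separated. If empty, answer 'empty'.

pushright(98): [98]
pushleft(51): [51, 98]
pushright(61): [51, 98, 61]
popright(): [51, 98]
pushleft(89): [89, 51, 98]
pushleft(96): [96, 89, 51, 98]
pushleft(59): [59, 96, 89, 51, 98]
popleft(): [96, 89, 51, 98]
popleft(): [89, 51, 98]
pushleft(2): [2, 89, 51, 98]
popleft(): [89, 51, 98]
popleft(): [51, 98]

Answer: 51 98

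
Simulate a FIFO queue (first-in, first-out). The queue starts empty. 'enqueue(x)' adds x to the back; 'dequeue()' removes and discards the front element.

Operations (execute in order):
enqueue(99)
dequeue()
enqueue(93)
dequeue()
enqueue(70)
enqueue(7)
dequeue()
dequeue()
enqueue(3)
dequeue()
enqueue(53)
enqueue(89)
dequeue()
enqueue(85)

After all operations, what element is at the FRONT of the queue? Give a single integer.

enqueue(99): queue = [99]
dequeue(): queue = []
enqueue(93): queue = [93]
dequeue(): queue = []
enqueue(70): queue = [70]
enqueue(7): queue = [70, 7]
dequeue(): queue = [7]
dequeue(): queue = []
enqueue(3): queue = [3]
dequeue(): queue = []
enqueue(53): queue = [53]
enqueue(89): queue = [53, 89]
dequeue(): queue = [89]
enqueue(85): queue = [89, 85]

Answer: 89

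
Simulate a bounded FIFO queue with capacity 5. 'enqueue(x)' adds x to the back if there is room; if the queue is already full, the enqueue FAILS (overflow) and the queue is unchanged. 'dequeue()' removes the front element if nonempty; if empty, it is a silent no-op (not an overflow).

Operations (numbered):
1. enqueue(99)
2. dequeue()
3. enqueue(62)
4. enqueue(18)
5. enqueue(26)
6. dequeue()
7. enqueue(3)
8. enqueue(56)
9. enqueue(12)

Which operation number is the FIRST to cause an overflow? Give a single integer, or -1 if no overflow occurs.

Answer: -1

Derivation:
1. enqueue(99): size=1
2. dequeue(): size=0
3. enqueue(62): size=1
4. enqueue(18): size=2
5. enqueue(26): size=3
6. dequeue(): size=2
7. enqueue(3): size=3
8. enqueue(56): size=4
9. enqueue(12): size=5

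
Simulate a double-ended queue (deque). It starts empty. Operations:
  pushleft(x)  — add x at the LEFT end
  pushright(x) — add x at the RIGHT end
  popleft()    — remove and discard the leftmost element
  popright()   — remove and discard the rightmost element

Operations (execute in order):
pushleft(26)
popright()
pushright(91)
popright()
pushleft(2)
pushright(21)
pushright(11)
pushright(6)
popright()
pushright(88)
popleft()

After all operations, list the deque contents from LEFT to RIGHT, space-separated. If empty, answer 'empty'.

pushleft(26): [26]
popright(): []
pushright(91): [91]
popright(): []
pushleft(2): [2]
pushright(21): [2, 21]
pushright(11): [2, 21, 11]
pushright(6): [2, 21, 11, 6]
popright(): [2, 21, 11]
pushright(88): [2, 21, 11, 88]
popleft(): [21, 11, 88]

Answer: 21 11 88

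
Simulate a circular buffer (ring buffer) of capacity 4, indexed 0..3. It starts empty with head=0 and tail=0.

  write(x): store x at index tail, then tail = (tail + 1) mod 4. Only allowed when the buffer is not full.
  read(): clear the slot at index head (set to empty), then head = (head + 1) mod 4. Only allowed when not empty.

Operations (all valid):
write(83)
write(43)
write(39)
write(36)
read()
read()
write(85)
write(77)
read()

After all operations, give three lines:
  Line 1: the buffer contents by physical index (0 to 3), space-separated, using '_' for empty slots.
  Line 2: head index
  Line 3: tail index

Answer: 85 77 _ 36
3
2

Derivation:
write(83): buf=[83 _ _ _], head=0, tail=1, size=1
write(43): buf=[83 43 _ _], head=0, tail=2, size=2
write(39): buf=[83 43 39 _], head=0, tail=3, size=3
write(36): buf=[83 43 39 36], head=0, tail=0, size=4
read(): buf=[_ 43 39 36], head=1, tail=0, size=3
read(): buf=[_ _ 39 36], head=2, tail=0, size=2
write(85): buf=[85 _ 39 36], head=2, tail=1, size=3
write(77): buf=[85 77 39 36], head=2, tail=2, size=4
read(): buf=[85 77 _ 36], head=3, tail=2, size=3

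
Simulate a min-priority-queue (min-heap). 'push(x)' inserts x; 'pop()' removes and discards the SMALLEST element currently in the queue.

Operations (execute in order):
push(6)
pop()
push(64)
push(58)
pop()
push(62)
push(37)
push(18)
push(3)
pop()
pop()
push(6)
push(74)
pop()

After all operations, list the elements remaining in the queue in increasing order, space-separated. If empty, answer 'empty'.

push(6): heap contents = [6]
pop() → 6: heap contents = []
push(64): heap contents = [64]
push(58): heap contents = [58, 64]
pop() → 58: heap contents = [64]
push(62): heap contents = [62, 64]
push(37): heap contents = [37, 62, 64]
push(18): heap contents = [18, 37, 62, 64]
push(3): heap contents = [3, 18, 37, 62, 64]
pop() → 3: heap contents = [18, 37, 62, 64]
pop() → 18: heap contents = [37, 62, 64]
push(6): heap contents = [6, 37, 62, 64]
push(74): heap contents = [6, 37, 62, 64, 74]
pop() → 6: heap contents = [37, 62, 64, 74]

Answer: 37 62 64 74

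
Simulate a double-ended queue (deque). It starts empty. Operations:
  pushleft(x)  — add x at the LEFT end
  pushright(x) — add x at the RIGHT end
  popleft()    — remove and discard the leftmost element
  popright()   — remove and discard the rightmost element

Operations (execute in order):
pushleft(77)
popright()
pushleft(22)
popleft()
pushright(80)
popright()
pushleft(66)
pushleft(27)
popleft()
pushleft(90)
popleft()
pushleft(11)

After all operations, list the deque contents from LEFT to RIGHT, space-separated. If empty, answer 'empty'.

pushleft(77): [77]
popright(): []
pushleft(22): [22]
popleft(): []
pushright(80): [80]
popright(): []
pushleft(66): [66]
pushleft(27): [27, 66]
popleft(): [66]
pushleft(90): [90, 66]
popleft(): [66]
pushleft(11): [11, 66]

Answer: 11 66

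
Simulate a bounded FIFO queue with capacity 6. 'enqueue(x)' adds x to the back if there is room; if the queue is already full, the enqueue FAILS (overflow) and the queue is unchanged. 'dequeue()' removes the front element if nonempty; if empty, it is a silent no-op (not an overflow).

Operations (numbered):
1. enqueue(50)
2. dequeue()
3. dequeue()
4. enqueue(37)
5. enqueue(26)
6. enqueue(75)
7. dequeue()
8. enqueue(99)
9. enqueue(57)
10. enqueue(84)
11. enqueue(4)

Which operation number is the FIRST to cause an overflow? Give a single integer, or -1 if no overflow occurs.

1. enqueue(50): size=1
2. dequeue(): size=0
3. dequeue(): empty, no-op, size=0
4. enqueue(37): size=1
5. enqueue(26): size=2
6. enqueue(75): size=3
7. dequeue(): size=2
8. enqueue(99): size=3
9. enqueue(57): size=4
10. enqueue(84): size=5
11. enqueue(4): size=6

Answer: -1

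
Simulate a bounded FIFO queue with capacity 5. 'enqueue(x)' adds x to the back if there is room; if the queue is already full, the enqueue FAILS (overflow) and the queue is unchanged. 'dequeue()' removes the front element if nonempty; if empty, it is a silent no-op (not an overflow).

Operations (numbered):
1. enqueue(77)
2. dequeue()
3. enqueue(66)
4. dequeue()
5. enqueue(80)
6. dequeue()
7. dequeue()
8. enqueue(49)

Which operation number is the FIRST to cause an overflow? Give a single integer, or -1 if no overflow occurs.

Answer: -1

Derivation:
1. enqueue(77): size=1
2. dequeue(): size=0
3. enqueue(66): size=1
4. dequeue(): size=0
5. enqueue(80): size=1
6. dequeue(): size=0
7. dequeue(): empty, no-op, size=0
8. enqueue(49): size=1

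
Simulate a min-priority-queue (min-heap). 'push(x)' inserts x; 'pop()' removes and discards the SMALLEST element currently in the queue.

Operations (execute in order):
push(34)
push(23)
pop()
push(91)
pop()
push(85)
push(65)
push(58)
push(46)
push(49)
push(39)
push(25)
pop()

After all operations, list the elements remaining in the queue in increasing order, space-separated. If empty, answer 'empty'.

push(34): heap contents = [34]
push(23): heap contents = [23, 34]
pop() → 23: heap contents = [34]
push(91): heap contents = [34, 91]
pop() → 34: heap contents = [91]
push(85): heap contents = [85, 91]
push(65): heap contents = [65, 85, 91]
push(58): heap contents = [58, 65, 85, 91]
push(46): heap contents = [46, 58, 65, 85, 91]
push(49): heap contents = [46, 49, 58, 65, 85, 91]
push(39): heap contents = [39, 46, 49, 58, 65, 85, 91]
push(25): heap contents = [25, 39, 46, 49, 58, 65, 85, 91]
pop() → 25: heap contents = [39, 46, 49, 58, 65, 85, 91]

Answer: 39 46 49 58 65 85 91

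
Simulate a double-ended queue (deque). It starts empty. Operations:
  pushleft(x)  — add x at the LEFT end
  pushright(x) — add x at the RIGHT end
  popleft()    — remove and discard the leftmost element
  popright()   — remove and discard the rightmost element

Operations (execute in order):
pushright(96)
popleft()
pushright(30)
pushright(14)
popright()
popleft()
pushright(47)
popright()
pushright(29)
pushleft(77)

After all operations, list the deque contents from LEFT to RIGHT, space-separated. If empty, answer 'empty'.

pushright(96): [96]
popleft(): []
pushright(30): [30]
pushright(14): [30, 14]
popright(): [30]
popleft(): []
pushright(47): [47]
popright(): []
pushright(29): [29]
pushleft(77): [77, 29]

Answer: 77 29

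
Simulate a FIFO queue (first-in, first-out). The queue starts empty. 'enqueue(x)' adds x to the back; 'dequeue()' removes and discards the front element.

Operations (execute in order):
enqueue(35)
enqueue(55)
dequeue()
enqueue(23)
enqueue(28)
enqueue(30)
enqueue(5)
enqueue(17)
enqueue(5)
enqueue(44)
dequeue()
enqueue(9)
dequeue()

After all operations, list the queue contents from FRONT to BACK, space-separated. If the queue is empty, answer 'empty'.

Answer: 28 30 5 17 5 44 9

Derivation:
enqueue(35): [35]
enqueue(55): [35, 55]
dequeue(): [55]
enqueue(23): [55, 23]
enqueue(28): [55, 23, 28]
enqueue(30): [55, 23, 28, 30]
enqueue(5): [55, 23, 28, 30, 5]
enqueue(17): [55, 23, 28, 30, 5, 17]
enqueue(5): [55, 23, 28, 30, 5, 17, 5]
enqueue(44): [55, 23, 28, 30, 5, 17, 5, 44]
dequeue(): [23, 28, 30, 5, 17, 5, 44]
enqueue(9): [23, 28, 30, 5, 17, 5, 44, 9]
dequeue(): [28, 30, 5, 17, 5, 44, 9]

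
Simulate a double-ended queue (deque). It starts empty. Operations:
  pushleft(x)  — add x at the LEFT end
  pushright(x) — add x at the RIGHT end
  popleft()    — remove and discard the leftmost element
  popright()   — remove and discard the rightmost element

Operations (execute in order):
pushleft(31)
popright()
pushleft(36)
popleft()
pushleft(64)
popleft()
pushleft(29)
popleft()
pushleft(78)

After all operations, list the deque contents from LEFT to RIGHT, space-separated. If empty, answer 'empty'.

Answer: 78

Derivation:
pushleft(31): [31]
popright(): []
pushleft(36): [36]
popleft(): []
pushleft(64): [64]
popleft(): []
pushleft(29): [29]
popleft(): []
pushleft(78): [78]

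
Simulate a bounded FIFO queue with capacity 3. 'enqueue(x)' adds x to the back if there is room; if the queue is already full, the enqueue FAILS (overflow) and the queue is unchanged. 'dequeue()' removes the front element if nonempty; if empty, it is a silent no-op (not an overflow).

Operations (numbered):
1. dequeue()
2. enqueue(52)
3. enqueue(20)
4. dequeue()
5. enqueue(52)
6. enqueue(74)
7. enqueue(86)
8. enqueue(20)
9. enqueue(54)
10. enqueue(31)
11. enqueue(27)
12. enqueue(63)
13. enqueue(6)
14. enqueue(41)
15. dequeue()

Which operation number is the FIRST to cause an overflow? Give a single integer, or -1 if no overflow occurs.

1. dequeue(): empty, no-op, size=0
2. enqueue(52): size=1
3. enqueue(20): size=2
4. dequeue(): size=1
5. enqueue(52): size=2
6. enqueue(74): size=3
7. enqueue(86): size=3=cap → OVERFLOW (fail)
8. enqueue(20): size=3=cap → OVERFLOW (fail)
9. enqueue(54): size=3=cap → OVERFLOW (fail)
10. enqueue(31): size=3=cap → OVERFLOW (fail)
11. enqueue(27): size=3=cap → OVERFLOW (fail)
12. enqueue(63): size=3=cap → OVERFLOW (fail)
13. enqueue(6): size=3=cap → OVERFLOW (fail)
14. enqueue(41): size=3=cap → OVERFLOW (fail)
15. dequeue(): size=2

Answer: 7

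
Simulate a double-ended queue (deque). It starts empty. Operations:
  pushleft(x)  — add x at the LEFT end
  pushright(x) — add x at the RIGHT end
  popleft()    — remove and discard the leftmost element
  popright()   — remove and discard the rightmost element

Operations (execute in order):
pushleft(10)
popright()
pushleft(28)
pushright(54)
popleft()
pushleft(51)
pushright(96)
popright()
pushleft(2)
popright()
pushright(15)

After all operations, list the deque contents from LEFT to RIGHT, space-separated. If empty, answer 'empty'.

pushleft(10): [10]
popright(): []
pushleft(28): [28]
pushright(54): [28, 54]
popleft(): [54]
pushleft(51): [51, 54]
pushright(96): [51, 54, 96]
popright(): [51, 54]
pushleft(2): [2, 51, 54]
popright(): [2, 51]
pushright(15): [2, 51, 15]

Answer: 2 51 15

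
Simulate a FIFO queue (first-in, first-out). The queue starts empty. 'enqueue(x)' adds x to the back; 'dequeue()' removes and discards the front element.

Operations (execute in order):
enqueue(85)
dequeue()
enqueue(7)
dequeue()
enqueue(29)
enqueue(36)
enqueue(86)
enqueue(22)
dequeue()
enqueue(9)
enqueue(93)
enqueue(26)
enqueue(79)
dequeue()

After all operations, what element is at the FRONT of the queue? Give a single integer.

enqueue(85): queue = [85]
dequeue(): queue = []
enqueue(7): queue = [7]
dequeue(): queue = []
enqueue(29): queue = [29]
enqueue(36): queue = [29, 36]
enqueue(86): queue = [29, 36, 86]
enqueue(22): queue = [29, 36, 86, 22]
dequeue(): queue = [36, 86, 22]
enqueue(9): queue = [36, 86, 22, 9]
enqueue(93): queue = [36, 86, 22, 9, 93]
enqueue(26): queue = [36, 86, 22, 9, 93, 26]
enqueue(79): queue = [36, 86, 22, 9, 93, 26, 79]
dequeue(): queue = [86, 22, 9, 93, 26, 79]

Answer: 86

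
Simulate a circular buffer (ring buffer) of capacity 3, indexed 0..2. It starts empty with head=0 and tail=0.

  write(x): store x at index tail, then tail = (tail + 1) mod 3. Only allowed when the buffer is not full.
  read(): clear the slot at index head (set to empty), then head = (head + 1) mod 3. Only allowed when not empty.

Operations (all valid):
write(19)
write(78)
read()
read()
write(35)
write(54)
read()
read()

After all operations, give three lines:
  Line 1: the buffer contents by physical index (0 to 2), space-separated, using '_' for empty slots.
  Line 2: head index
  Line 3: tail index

Answer: _ _ _
1
1

Derivation:
write(19): buf=[19 _ _], head=0, tail=1, size=1
write(78): buf=[19 78 _], head=0, tail=2, size=2
read(): buf=[_ 78 _], head=1, tail=2, size=1
read(): buf=[_ _ _], head=2, tail=2, size=0
write(35): buf=[_ _ 35], head=2, tail=0, size=1
write(54): buf=[54 _ 35], head=2, tail=1, size=2
read(): buf=[54 _ _], head=0, tail=1, size=1
read(): buf=[_ _ _], head=1, tail=1, size=0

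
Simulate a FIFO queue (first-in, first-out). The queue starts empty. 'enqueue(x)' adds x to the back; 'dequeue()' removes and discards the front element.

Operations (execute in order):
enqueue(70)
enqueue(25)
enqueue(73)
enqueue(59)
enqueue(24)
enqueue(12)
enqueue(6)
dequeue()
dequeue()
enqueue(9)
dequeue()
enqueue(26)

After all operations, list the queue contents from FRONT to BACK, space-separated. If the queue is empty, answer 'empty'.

enqueue(70): [70]
enqueue(25): [70, 25]
enqueue(73): [70, 25, 73]
enqueue(59): [70, 25, 73, 59]
enqueue(24): [70, 25, 73, 59, 24]
enqueue(12): [70, 25, 73, 59, 24, 12]
enqueue(6): [70, 25, 73, 59, 24, 12, 6]
dequeue(): [25, 73, 59, 24, 12, 6]
dequeue(): [73, 59, 24, 12, 6]
enqueue(9): [73, 59, 24, 12, 6, 9]
dequeue(): [59, 24, 12, 6, 9]
enqueue(26): [59, 24, 12, 6, 9, 26]

Answer: 59 24 12 6 9 26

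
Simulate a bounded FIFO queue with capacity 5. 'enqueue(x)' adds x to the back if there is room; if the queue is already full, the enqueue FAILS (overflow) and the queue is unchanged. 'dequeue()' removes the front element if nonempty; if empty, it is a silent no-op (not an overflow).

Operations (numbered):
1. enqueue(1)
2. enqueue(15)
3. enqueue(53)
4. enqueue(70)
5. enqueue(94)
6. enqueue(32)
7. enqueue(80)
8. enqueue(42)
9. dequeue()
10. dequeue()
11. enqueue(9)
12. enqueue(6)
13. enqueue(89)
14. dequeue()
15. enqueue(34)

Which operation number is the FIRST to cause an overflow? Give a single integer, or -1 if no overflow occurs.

Answer: 6

Derivation:
1. enqueue(1): size=1
2. enqueue(15): size=2
3. enqueue(53): size=3
4. enqueue(70): size=4
5. enqueue(94): size=5
6. enqueue(32): size=5=cap → OVERFLOW (fail)
7. enqueue(80): size=5=cap → OVERFLOW (fail)
8. enqueue(42): size=5=cap → OVERFLOW (fail)
9. dequeue(): size=4
10. dequeue(): size=3
11. enqueue(9): size=4
12. enqueue(6): size=5
13. enqueue(89): size=5=cap → OVERFLOW (fail)
14. dequeue(): size=4
15. enqueue(34): size=5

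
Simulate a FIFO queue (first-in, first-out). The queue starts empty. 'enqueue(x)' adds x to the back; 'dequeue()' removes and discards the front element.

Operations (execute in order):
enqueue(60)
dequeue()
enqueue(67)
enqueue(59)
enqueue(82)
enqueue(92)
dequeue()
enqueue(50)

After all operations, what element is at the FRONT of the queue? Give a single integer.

enqueue(60): queue = [60]
dequeue(): queue = []
enqueue(67): queue = [67]
enqueue(59): queue = [67, 59]
enqueue(82): queue = [67, 59, 82]
enqueue(92): queue = [67, 59, 82, 92]
dequeue(): queue = [59, 82, 92]
enqueue(50): queue = [59, 82, 92, 50]

Answer: 59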